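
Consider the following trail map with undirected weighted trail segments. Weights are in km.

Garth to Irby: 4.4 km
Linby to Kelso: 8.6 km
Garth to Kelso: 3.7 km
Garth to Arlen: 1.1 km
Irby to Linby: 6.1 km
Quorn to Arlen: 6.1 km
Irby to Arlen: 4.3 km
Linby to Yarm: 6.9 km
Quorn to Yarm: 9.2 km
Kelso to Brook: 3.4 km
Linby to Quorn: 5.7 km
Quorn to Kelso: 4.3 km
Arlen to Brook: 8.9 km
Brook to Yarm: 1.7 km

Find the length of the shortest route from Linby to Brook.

Candidate routes:
Linby → Kelso → Brook: 8.6+3.4 = 12
Linby → Yarm → Brook: 6.9+1.7 = 8.6
The minimum is 8.6 km via Linby → Yarm → Brook.

8.6 km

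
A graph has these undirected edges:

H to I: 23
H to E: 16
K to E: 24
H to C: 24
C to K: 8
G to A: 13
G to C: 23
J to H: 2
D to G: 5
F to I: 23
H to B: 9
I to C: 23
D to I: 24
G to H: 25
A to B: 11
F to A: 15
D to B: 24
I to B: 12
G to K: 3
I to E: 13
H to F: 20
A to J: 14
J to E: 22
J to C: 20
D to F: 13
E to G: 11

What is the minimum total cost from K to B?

Shortest distances from K:
K: 0
G: 3  (via K)
C: 8  (via K)
D: 8  (via G)
E: 14  (via G)
A: 16  (via G)
F: 21  (via D)
B: 27  (via A)
Shortest route: K → G → A → B = 27.

27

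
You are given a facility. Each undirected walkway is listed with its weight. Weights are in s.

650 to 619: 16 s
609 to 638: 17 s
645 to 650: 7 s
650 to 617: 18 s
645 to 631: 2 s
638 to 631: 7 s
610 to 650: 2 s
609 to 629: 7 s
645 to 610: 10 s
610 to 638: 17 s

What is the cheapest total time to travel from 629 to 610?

Shortest distances from 629:
629: 0
609: 7  (via 629)
638: 24  (via 609)
631: 31  (via 638)
645: 33  (via 631)
650: 40  (via 645)
610: 41  (via 638)
Shortest route: 629 → 609 → 638 → 610 = 41 s.

41 s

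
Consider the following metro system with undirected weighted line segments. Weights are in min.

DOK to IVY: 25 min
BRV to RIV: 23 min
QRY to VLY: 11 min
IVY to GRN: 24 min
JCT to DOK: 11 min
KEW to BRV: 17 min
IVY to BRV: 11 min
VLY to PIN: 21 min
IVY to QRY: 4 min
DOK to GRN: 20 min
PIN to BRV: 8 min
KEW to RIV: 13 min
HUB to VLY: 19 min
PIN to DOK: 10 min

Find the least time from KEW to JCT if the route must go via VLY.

Best KEW to VLY: KEW–BRV–IVY–QRY–VLY costing 43
Best VLY to JCT: VLY–PIN–DOK–JCT costing 42
Total via VLY: 43 + 42 = 85 min.

85 min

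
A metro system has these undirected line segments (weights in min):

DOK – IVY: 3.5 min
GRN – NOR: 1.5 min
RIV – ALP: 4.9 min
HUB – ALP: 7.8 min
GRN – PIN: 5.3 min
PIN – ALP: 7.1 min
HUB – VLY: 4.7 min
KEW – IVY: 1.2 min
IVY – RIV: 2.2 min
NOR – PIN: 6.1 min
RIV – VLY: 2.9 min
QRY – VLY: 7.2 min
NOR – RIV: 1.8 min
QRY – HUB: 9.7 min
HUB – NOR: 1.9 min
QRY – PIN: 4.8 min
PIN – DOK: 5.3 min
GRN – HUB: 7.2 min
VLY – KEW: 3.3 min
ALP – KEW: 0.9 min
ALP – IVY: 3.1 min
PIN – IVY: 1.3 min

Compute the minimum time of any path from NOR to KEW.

Compare a few routes:
NOR - RIV - VLY - KEW: 1.8+2.9+3.3 = 8
NOR - RIV - IVY - KEW: 1.8+2.2+1.2 = 5.2
NOR - RIV - IVY - ALP - KEW: 1.8+2.2+3.1+0.9 = 8
NOR - RIV - ALP - KEW: 1.8+4.9+0.9 = 7.6
Cheapest is NOR - RIV - IVY - KEW at 5.2 min.

5.2 min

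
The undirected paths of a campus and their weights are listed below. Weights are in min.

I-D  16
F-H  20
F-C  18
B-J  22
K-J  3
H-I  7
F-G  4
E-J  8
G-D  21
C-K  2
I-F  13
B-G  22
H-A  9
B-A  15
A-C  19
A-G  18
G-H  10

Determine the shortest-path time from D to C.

43 min

Running Dijkstra from D:
D: 0
I: 16  (via D)
G: 21  (via D)
H: 23  (via I)
F: 25  (via G)
A: 32  (via H)
B: 43  (via G)
C: 43  (via F)
Shortest route: D–G–F–C = 43 min.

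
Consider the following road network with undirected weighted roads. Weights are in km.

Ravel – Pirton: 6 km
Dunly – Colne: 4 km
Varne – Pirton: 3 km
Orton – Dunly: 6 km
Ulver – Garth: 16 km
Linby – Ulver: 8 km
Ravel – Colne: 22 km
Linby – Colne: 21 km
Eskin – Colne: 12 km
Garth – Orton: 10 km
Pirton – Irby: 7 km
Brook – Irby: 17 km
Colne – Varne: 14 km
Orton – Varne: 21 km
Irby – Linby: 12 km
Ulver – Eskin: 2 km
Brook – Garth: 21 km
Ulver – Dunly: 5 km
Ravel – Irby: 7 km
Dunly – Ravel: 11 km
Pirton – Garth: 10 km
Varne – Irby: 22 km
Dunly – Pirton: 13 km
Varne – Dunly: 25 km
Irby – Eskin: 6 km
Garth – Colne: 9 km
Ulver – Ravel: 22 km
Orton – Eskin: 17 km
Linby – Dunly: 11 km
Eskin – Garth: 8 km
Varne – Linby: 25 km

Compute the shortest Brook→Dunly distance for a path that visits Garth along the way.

34 km

Shortest Brook→Garth: Brook → Garth = 21
Best Garth to Dunly: Garth → Colne → Dunly costing 13
Total via Garth: 21 + 13 = 34 km.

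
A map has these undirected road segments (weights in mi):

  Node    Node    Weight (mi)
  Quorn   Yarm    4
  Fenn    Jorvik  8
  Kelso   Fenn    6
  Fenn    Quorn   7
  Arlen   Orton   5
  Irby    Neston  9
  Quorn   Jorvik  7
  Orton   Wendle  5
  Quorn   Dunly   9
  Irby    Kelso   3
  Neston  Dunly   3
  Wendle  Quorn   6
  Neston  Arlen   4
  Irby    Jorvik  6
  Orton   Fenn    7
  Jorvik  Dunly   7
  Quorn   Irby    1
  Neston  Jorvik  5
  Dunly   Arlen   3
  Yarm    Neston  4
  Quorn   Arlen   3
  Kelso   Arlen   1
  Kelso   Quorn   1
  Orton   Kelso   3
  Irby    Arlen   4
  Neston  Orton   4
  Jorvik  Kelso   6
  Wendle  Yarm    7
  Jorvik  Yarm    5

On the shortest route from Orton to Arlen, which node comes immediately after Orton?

Kelso

Candidate routes:
Orton - Arlen: 5 = 5
Orton - Kelso - Arlen: 3+1 = 4
The minimum is 4 mi via Orton - Kelso - Arlen.
So from Orton the first move is to Kelso.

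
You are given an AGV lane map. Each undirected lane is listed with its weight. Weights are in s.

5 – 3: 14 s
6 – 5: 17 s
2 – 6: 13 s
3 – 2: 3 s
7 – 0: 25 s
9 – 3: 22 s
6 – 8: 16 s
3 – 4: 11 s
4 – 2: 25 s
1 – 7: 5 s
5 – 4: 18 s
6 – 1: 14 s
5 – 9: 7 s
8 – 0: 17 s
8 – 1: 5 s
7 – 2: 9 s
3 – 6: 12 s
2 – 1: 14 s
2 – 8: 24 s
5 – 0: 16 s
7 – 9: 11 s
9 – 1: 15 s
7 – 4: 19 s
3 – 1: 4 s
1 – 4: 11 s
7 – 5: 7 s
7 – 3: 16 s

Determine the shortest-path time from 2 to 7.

Enumerating some paths:
2 - 3 - 1 - 7: 3+4+5 = 12
2 - 7: 9 = 9
Cheapest is 2 - 7 at 9 s.

9 s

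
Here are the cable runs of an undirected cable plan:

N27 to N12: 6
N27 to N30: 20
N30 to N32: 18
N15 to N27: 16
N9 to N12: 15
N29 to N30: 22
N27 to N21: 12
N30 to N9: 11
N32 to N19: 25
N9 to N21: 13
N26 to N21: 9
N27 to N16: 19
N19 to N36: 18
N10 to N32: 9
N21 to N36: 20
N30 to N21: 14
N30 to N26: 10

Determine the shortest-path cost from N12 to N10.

53

Compare a few routes:
N12–N27–N21–N30–N32–N10: 6+12+14+18+9 = 59
N12–N27–N30–N32–N10: 6+20+18+9 = 53
N12–N27–N21–N26–N30–N32–N10: 6+12+9+10+18+9 = 64
The minimum is 53 via N12–N27–N30–N32–N10.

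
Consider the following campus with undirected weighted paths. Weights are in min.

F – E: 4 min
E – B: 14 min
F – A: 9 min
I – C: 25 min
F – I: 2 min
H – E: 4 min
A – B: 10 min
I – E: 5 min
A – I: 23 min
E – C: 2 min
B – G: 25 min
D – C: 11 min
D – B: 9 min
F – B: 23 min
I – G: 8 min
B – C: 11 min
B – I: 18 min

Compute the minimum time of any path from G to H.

Settle nodes by increasing distance from G:
G: 0
I: 8  (via G)
F: 10  (via I)
E: 13  (via I)
C: 15  (via E)
H: 17  (via E)
Shortest route: G–I–E–H = 17 min.

17 min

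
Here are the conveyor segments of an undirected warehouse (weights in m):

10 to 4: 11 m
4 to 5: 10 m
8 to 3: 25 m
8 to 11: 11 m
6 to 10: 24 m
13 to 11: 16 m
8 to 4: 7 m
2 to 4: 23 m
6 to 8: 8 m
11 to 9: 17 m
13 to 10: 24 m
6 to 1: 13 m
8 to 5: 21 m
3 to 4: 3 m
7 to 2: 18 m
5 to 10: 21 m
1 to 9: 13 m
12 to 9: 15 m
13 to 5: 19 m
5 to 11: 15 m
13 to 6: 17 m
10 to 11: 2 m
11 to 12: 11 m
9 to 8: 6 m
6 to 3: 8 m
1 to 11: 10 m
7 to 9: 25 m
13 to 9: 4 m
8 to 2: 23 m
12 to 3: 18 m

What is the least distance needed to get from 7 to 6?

39 m

Settle nodes by increasing distance from 7:
7: 0
2: 18  (via 7)
9: 25  (via 7)
13: 29  (via 9)
8: 31  (via 9)
1: 38  (via 9)
4: 38  (via 8)
6: 39  (via 8)
Shortest route: 7 → 9 → 8 → 6 = 39 m.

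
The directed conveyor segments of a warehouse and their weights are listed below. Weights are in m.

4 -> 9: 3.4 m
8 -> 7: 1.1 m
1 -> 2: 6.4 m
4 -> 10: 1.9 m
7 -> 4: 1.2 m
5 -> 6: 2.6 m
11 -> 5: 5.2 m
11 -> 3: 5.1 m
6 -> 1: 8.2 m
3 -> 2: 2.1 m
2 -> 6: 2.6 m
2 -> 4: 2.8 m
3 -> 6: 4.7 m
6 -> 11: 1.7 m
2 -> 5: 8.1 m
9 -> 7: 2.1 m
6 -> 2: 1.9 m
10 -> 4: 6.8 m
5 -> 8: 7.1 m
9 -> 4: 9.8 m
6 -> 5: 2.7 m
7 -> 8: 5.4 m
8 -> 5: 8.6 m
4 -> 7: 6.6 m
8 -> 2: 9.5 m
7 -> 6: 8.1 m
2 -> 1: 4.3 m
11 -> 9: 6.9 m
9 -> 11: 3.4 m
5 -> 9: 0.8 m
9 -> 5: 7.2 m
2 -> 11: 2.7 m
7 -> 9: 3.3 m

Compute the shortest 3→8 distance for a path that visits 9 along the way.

Shortest 3→9: 3 → 6 → 5 → 9 = 8.2
Shortest 9→8: 9 → 7 → 8 = 7.5
Total via 9: 8.2 + 7.5 = 15.7 m.

15.7 m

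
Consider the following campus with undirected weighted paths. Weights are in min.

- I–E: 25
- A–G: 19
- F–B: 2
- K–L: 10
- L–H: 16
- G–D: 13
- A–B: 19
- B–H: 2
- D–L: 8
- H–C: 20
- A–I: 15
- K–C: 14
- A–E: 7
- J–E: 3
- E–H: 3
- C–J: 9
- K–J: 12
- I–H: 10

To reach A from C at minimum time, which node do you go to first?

Candidate routes:
C–J–E–A: 9+3+7 = 19
C–H–E–A: 20+3+7 = 30
The minimum is 19 min via C–J–E–A.
So from C the first move is to J.

J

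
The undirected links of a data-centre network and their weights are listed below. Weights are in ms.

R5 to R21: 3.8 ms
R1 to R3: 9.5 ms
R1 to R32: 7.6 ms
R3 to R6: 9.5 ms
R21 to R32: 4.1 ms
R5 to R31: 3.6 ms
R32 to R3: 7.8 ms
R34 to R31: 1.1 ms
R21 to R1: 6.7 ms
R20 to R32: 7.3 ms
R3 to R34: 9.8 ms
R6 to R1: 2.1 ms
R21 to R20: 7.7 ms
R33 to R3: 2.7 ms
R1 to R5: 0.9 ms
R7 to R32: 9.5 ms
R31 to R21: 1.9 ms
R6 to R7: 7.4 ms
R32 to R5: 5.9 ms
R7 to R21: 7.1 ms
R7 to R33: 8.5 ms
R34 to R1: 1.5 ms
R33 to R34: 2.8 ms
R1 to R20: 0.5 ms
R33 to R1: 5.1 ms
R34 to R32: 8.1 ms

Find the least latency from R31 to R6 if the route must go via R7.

Best R31 to R7: R31–R21–R7 costing 9
Shortest R7→R6: R7–R6 = 7.4
Total via R7: 9 + 7.4 = 16.4 ms.

16.4 ms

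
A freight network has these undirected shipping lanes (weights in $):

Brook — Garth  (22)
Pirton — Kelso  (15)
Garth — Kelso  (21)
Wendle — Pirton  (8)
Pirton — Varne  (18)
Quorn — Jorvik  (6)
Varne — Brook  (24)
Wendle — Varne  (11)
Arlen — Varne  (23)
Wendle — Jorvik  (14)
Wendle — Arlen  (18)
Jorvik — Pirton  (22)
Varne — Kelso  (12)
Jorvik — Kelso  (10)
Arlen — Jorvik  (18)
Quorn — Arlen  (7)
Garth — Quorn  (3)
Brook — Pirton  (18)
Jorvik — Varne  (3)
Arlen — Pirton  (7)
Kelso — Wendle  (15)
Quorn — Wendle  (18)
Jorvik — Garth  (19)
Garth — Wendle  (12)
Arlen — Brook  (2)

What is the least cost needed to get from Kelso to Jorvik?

$10

Running Dijkstra from Kelso:
Kelso: 0
Jorvik: 10  (via Kelso)
Shortest route: Kelso–Jorvik = $10.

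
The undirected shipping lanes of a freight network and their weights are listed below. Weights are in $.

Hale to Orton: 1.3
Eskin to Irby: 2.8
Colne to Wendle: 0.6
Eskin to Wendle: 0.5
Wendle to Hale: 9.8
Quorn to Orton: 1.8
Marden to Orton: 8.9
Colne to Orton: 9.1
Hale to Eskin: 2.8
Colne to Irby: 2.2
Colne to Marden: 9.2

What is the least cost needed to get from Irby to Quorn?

$8.7

Compare a few routes:
Irby → Colne → Orton → Quorn: 2.2+9.1+1.8 = 13.1
Irby → Colne → Wendle → Eskin → Hale → Orton → Quorn: 2.2+0.6+0.5+2.8+1.3+1.8 = 9.2
Irby → Eskin → Wendle → Colne → Orton → Quorn: 2.8+0.5+0.6+9.1+1.8 = 14.8
Irby → Eskin → Hale → Orton → Quorn: 2.8+2.8+1.3+1.8 = 8.7
The minimum is $8.7 via Irby → Eskin → Hale → Orton → Quorn.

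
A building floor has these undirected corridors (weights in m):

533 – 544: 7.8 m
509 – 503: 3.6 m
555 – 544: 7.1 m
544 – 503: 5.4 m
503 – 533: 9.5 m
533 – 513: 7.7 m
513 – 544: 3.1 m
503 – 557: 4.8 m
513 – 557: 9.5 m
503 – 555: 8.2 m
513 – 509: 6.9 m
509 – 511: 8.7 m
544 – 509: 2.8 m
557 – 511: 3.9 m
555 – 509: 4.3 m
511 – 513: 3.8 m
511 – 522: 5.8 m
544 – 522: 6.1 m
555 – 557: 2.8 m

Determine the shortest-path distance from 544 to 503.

5.4 m

Candidate routes:
544–503: 5.4 = 5.4
544–509–503: 2.8+3.6 = 6.4
Cheapest is 544–503 at 5.4 m.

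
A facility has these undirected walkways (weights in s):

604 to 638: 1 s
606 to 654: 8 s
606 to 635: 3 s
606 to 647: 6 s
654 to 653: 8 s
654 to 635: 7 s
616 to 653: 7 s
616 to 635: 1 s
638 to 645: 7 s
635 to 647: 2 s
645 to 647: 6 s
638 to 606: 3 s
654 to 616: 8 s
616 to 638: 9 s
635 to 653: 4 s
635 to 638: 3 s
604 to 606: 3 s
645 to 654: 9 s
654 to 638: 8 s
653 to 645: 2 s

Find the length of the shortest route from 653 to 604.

8 s

Settle nodes by increasing distance from 653:
653: 0
645: 2  (via 653)
635: 4  (via 653)
616: 5  (via 635)
647: 6  (via 635)
638: 7  (via 635)
606: 7  (via 635)
654: 8  (via 653)
604: 8  (via 638)
Shortest route: 653–635–638–604 = 8 s.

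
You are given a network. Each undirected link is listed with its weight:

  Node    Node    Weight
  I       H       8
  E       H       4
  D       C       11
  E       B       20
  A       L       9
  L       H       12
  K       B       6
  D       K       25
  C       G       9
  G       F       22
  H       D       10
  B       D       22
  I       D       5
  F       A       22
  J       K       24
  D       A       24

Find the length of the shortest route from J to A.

73

Candidate routes:
J - K - D - A: 24+25+24 = 73
J - K - D - H - L - A: 24+25+10+12+9 = 80
J - K - B - E - H - L - A: 24+6+20+4+12+9 = 75
J - K - B - D - A: 24+6+22+24 = 76
The minimum is 73 via J - K - D - A.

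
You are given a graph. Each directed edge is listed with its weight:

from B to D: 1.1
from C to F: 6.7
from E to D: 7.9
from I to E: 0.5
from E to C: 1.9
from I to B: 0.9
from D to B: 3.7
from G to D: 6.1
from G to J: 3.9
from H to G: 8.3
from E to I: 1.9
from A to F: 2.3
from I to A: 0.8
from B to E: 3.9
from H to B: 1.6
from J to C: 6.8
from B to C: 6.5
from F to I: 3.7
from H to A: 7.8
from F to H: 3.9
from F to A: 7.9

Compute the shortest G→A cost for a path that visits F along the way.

21.9

Best G to F: G → J → C → F costing 17.4
Best F to A: F → I → A costing 4.5
Total via F: 17.4 + 4.5 = 21.9.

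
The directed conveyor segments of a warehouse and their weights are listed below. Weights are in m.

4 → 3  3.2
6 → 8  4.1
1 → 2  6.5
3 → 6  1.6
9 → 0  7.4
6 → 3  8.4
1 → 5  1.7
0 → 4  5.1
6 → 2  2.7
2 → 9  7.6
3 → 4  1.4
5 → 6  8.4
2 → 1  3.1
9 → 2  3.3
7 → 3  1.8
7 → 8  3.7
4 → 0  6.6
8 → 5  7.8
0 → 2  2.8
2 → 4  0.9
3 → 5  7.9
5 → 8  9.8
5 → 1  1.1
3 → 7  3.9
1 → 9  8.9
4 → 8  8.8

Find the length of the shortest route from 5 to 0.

15.1 m

Settle nodes by increasing distance from 5:
5: 0
1: 1.1  (via 5)
2: 7.6  (via 1)
6: 8.4  (via 5)
4: 8.5  (via 2)
8: 9.8  (via 5)
9: 10  (via 1)
3: 11.7  (via 4)
0: 15.1  (via 4)
Shortest route: 5–1–2–4–0 = 15.1 m.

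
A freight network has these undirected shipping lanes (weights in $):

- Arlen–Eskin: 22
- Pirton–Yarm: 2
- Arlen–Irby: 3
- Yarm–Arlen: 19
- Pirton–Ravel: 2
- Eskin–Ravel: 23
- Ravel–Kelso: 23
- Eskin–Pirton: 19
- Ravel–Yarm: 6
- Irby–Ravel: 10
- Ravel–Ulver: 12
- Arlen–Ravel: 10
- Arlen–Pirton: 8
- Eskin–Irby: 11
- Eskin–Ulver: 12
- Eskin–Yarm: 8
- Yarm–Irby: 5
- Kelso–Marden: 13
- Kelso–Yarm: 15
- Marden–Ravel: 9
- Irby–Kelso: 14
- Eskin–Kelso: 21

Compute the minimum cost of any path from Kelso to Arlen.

Settle nodes by increasing distance from Kelso:
Kelso: 0
Marden: 13  (via Kelso)
Irby: 14  (via Kelso)
Yarm: 15  (via Kelso)
Pirton: 17  (via Yarm)
Arlen: 17  (via Irby)
Shortest route: Kelso → Irby → Arlen = $17.

$17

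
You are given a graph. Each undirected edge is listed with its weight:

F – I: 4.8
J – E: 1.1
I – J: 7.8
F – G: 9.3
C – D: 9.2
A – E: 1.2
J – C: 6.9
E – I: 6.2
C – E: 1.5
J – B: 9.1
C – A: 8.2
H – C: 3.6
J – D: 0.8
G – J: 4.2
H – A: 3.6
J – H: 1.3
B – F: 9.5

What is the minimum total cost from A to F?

12.2

Candidate routes:
A–E–J–G–F: 1.2+1.1+4.2+9.3 = 15.8
A–E–J–I–F: 1.2+1.1+7.8+4.8 = 14.9
A–H–J–E–I–F: 3.6+1.3+1.1+6.2+4.8 = 17
A–E–I–F: 1.2+6.2+4.8 = 12.2
The minimum is 12.2 via A–E–I–F.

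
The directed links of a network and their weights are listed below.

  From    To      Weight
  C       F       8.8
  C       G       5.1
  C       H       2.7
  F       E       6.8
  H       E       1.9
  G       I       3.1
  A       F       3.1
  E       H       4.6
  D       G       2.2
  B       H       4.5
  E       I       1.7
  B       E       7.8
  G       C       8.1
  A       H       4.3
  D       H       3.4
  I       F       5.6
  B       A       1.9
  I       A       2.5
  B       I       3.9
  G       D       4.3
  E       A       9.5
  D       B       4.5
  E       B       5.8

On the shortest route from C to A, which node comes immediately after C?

Enumerating some paths:
C–H–E–A: 2.7+1.9+9.5 = 14.1
C–G–I–A: 5.1+3.1+2.5 = 10.7
C–H–E–I–A: 2.7+1.9+1.7+2.5 = 8.8
C–H–E–B–A: 2.7+1.9+5.8+1.9 = 12.3
Cheapest is C–H–E–I–A at 8.8.
So from C the first move is to H.

H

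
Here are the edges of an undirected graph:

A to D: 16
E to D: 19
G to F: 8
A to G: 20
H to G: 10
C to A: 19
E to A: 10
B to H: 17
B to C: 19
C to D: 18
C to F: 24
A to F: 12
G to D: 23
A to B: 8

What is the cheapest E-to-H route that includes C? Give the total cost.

Best E to C: E → A → C costing 29
Shortest C→H: C → B → H = 36
Total via C: 29 + 36 = 65.

65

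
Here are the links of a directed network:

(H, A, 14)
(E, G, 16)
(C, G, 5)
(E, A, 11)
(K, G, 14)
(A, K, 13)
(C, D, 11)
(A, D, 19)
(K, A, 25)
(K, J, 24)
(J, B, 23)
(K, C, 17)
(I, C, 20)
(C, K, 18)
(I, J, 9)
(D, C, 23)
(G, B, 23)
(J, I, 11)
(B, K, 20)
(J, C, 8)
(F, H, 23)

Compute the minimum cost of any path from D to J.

65

Running Dijkstra from D:
D: 0
C: 23  (via D)
G: 28  (via C)
K: 41  (via C)
B: 51  (via G)
J: 65  (via K)
Shortest route: D → C → K → J = 65.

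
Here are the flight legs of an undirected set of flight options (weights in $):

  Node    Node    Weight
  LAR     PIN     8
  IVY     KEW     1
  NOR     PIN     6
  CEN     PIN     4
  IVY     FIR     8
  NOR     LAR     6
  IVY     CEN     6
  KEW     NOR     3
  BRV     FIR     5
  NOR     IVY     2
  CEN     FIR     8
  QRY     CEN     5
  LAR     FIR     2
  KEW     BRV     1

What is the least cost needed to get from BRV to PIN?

$10

Enumerating some paths:
BRV–KEW–NOR–PIN: 1+3+6 = 10
BRV–FIR–LAR–PIN: 5+2+8 = 15
BRV–KEW–IVY–CEN–PIN: 1+1+6+4 = 12
The minimum is $10 via BRV–KEW–NOR–PIN.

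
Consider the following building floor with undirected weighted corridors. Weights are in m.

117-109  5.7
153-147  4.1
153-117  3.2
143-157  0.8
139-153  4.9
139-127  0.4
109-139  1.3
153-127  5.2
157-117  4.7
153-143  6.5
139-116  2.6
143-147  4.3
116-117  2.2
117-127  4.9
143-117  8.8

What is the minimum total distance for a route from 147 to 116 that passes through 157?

Best 147 to 157: 147–143–157 costing 5.1
Best 157 to 116: 157–117–116 costing 6.9
Total via 157: 5.1 + 6.9 = 12 m.

12 m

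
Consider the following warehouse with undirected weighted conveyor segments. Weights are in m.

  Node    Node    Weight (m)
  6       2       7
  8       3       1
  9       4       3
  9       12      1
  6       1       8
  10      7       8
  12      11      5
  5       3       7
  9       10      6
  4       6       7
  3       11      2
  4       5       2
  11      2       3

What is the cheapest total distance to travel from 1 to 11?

18 m

Running Dijkstra from 1:
1: 0
6: 8  (via 1)
2: 15  (via 6)
4: 15  (via 6)
5: 17  (via 4)
9: 18  (via 4)
11: 18  (via 2)
Shortest route: 1–6–2–11 = 18 m.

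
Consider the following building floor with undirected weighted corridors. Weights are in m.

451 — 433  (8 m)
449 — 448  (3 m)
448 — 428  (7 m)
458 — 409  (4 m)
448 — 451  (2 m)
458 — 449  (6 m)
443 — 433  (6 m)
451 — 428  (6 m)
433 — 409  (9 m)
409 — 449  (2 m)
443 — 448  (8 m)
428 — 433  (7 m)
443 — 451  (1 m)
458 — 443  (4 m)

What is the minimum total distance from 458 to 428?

11 m

Shortest distances from 458:
458: 0
409: 4  (via 458)
443: 4  (via 458)
451: 5  (via 443)
449: 6  (via 458)
448: 7  (via 451)
433: 10  (via 443)
428: 11  (via 451)
Shortest route: 458 → 443 → 451 → 428 = 11 m.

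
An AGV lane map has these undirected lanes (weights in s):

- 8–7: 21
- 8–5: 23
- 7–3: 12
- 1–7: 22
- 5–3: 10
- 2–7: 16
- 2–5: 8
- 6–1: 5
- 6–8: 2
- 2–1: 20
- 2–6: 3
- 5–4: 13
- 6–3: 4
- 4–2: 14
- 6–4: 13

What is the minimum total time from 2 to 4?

14 s

Enumerating some paths:
2 → 4: 14 = 14
2 → 6 → 4: 3+13 = 16
2 → 5 → 4: 8+13 = 21
The minimum is 14 s via 2 → 4.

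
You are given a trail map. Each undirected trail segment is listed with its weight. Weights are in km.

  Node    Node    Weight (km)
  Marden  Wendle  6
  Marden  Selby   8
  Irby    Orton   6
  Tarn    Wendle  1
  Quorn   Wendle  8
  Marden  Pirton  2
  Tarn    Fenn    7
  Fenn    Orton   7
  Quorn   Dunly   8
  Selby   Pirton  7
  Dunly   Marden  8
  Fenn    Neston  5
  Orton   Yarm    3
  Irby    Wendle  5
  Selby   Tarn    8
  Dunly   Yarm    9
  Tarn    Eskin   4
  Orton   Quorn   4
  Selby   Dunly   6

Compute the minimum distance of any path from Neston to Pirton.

21 km

Candidate routes:
Neston–Fenn–Tarn–Wendle–Marden–Pirton: 5+7+1+6+2 = 21
Neston–Fenn–Tarn–Selby–Pirton: 5+7+8+7 = 27
Cheapest is Neston–Fenn–Tarn–Wendle–Marden–Pirton at 21 km.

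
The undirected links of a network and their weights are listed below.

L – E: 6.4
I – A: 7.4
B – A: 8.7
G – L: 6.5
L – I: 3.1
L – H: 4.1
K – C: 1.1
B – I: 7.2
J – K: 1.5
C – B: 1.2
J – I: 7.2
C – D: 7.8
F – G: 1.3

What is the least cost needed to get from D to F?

Enumerating some paths:
D–C–B–I–L–G–F: 7.8+1.2+7.2+3.1+6.5+1.3 = 27.1
D–C–K–J–I–L–G–F: 7.8+1.1+1.5+7.2+3.1+6.5+1.3 = 28.5
The minimum is 27.1 via D–C–B–I–L–G–F.

27.1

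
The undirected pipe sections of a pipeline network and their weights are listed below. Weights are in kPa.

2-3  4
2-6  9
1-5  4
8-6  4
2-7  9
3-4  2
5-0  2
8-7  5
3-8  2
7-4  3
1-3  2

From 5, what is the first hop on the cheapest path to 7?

1

Enumerating some paths:
5–1–3–8–7: 4+2+2+5 = 13
5–1–3–4–7: 4+2+2+3 = 11
5–1–3–2–7: 4+2+4+9 = 19
Cheapest is 5–1–3–4–7 at 11 kPa.
So from 5 the first move is to 1.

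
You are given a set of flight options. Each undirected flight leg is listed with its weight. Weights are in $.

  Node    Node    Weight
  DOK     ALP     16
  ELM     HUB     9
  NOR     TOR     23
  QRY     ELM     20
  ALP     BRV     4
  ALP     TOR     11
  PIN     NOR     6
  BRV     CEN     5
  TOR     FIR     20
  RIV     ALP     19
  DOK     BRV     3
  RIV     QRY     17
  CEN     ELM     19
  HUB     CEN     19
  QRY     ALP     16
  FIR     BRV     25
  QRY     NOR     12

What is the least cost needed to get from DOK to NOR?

$35

Candidate routes:
DOK - ALP - TOR - NOR: 16+11+23 = 50
DOK - ALP - QRY - NOR: 16+16+12 = 44
DOK - BRV - ALP - TOR - NOR: 3+4+11+23 = 41
DOK - BRV - ALP - QRY - NOR: 3+4+16+12 = 35
Cheapest is DOK - BRV - ALP - QRY - NOR at $35.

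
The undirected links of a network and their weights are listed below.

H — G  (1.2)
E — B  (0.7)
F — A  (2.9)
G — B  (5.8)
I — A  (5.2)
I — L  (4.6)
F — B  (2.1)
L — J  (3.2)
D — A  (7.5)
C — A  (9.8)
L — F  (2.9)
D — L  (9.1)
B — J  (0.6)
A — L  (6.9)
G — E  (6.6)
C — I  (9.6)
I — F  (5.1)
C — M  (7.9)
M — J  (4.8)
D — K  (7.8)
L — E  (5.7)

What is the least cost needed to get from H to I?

14.2

Candidate routes:
H–G–B–J–L–I: 1.2+5.8+0.6+3.2+4.6 = 15.4
H–G–B–F–I: 1.2+5.8+2.1+5.1 = 14.2
H–G–E–B–F–I: 1.2+6.6+0.7+2.1+5.1 = 15.7
Cheapest is H–G–B–F–I at 14.2.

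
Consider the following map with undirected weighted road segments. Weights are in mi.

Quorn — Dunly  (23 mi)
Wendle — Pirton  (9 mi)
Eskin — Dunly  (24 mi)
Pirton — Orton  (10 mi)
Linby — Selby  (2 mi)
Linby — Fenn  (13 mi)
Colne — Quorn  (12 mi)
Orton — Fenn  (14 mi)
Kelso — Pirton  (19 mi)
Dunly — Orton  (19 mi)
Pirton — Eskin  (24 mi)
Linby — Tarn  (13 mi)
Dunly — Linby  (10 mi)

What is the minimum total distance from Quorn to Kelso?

Compare a few routes:
Quorn - Dunly - Eskin - Pirton - Kelso: 23+24+24+19 = 90
Quorn - Dunly - Orton - Pirton - Kelso: 23+19+10+19 = 71
Quorn - Dunly - Linby - Fenn - Orton - Pirton - Kelso: 23+10+13+14+10+19 = 89
Cheapest is Quorn - Dunly - Orton - Pirton - Kelso at 71 mi.

71 mi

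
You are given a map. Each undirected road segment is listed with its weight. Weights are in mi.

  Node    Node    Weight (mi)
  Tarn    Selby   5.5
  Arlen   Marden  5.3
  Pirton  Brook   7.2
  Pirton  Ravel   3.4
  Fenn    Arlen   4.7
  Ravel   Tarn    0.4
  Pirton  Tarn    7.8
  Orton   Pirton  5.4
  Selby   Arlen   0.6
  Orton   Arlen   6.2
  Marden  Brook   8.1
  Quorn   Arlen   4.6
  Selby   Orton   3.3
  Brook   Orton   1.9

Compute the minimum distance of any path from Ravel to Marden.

Enumerating some paths:
Ravel → Tarn → Selby → Arlen → Marden: 0.4+5.5+0.6+5.3 = 11.8
Ravel → Pirton → Brook → Marden: 3.4+7.2+8.1 = 18.7
Ravel → Pirton → Orton → Selby → Arlen → Marden: 3.4+5.4+3.3+0.6+5.3 = 18
Cheapest is Ravel → Tarn → Selby → Arlen → Marden at 11.8 mi.

11.8 mi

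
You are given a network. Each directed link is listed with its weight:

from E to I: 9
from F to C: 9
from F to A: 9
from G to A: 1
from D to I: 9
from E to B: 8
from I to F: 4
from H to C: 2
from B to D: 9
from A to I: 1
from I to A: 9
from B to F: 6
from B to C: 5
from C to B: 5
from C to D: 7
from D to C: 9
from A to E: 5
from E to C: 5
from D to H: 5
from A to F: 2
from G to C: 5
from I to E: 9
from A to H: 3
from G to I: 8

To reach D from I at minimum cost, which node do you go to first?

F

Enumerating some paths:
I → A → H → C → D: 9+3+2+7 = 21
I → F → C → D: 4+9+7 = 20
Cheapest is I → F → C → D at 20.
So from I the first move is to F.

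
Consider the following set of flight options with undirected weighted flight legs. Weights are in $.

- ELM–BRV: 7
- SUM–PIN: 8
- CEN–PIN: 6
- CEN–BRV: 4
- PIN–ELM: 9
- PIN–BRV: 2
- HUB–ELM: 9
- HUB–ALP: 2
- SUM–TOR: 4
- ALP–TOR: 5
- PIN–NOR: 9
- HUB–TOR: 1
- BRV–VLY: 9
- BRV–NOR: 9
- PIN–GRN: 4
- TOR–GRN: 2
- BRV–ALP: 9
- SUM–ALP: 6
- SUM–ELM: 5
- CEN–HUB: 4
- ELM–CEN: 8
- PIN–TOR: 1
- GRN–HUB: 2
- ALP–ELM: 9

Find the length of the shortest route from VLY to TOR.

$12

Settle nodes by increasing distance from VLY:
VLY: 0
BRV: 9  (via VLY)
PIN: 11  (via BRV)
TOR: 12  (via PIN)
Shortest route: VLY–BRV–PIN–TOR = $12.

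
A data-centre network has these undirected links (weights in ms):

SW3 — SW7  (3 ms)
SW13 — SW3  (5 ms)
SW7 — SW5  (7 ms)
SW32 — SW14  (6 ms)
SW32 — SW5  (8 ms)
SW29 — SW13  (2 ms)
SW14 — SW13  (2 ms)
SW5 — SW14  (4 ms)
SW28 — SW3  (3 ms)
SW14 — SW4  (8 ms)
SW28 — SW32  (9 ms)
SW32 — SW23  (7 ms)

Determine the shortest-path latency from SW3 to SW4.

15 ms

Shortest distances from SW3:
SW3: 0
SW7: 3  (via SW3)
SW28: 3  (via SW3)
SW13: 5  (via SW3)
SW14: 7  (via SW13)
SW29: 7  (via SW13)
SW5: 10  (via SW7)
SW32: 12  (via SW28)
SW4: 15  (via SW14)
Shortest route: SW3–SW13–SW14–SW4 = 15 ms.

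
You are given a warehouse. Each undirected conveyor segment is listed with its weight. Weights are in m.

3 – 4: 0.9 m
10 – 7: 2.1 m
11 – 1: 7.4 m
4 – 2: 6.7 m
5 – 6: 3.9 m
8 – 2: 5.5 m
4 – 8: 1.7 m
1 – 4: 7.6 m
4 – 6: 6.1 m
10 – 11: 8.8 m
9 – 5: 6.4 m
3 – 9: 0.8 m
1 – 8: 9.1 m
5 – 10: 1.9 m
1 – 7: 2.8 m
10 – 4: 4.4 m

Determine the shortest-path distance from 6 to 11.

Settle nodes by increasing distance from 6:
6: 0
5: 3.9  (via 6)
10: 5.8  (via 5)
4: 6.1  (via 6)
3: 7  (via 4)
8: 7.8  (via 4)
9: 7.8  (via 3)
7: 7.9  (via 10)
1: 10.7  (via 7)
2: 12.8  (via 4)
11: 14.6  (via 10)
Shortest route: 6–5–10–11 = 14.6 m.

14.6 m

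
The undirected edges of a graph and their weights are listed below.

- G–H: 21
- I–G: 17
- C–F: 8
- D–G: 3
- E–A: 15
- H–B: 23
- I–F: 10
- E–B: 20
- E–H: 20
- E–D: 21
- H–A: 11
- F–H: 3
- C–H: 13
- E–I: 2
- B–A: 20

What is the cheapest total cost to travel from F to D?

Enumerating some paths:
F–H–E–D: 3+20+21 = 44
F–I–G–D: 10+17+3 = 30
F–I–E–D: 10+2+21 = 33
F–H–G–D: 3+21+3 = 27
Cheapest is F–H–G–D at 27.

27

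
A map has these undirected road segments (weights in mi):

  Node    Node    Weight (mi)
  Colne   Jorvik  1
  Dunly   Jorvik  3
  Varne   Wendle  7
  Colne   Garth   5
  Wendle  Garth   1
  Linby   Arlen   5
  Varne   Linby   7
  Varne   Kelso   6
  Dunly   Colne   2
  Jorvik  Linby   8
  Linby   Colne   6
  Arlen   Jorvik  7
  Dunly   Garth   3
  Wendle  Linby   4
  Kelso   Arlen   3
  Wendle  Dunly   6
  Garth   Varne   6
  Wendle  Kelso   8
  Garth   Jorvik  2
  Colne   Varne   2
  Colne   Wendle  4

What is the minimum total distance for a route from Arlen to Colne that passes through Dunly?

12 mi

Best Arlen to Dunly: Arlen–Jorvik–Dunly costing 10
Best Dunly to Colne: Dunly–Colne costing 2
Total via Dunly: 10 + 2 = 12 mi.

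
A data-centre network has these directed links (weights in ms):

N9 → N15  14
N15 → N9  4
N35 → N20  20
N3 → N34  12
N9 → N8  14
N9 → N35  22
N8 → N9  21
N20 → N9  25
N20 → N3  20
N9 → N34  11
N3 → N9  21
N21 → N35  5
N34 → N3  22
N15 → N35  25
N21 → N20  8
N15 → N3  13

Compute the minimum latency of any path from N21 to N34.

Compare a few routes:
N21–N20–N3–N34: 8+20+12 = 40
N21–N20–N9–N34: 8+25+11 = 44
N21–N35–N20–N3–N34: 5+20+20+12 = 57
The minimum is 40 ms via N21–N20–N3–N34.

40 ms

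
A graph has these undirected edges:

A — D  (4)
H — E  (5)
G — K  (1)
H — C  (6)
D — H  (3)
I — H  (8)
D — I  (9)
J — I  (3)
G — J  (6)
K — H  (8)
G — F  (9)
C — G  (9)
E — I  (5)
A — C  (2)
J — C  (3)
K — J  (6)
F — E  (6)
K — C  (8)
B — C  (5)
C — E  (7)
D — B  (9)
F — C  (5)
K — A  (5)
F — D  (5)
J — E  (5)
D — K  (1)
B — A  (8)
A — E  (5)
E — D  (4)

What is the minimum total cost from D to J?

Running Dijkstra from D:
D: 0
K: 1  (via D)
G: 2  (via K)
H: 3  (via D)
A: 4  (via D)
E: 4  (via D)
F: 5  (via D)
C: 6  (via A)
J: 7  (via K)
Shortest route: D → K → J = 7.

7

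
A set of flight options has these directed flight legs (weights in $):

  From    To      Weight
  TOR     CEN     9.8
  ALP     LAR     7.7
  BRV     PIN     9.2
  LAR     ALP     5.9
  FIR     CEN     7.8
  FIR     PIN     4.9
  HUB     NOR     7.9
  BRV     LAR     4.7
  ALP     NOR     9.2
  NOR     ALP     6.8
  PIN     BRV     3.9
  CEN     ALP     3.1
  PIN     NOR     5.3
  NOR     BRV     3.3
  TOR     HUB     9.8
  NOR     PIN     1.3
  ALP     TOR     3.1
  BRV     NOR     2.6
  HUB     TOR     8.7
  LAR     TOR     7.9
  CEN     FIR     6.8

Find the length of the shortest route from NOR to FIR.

Compare a few routes:
NOR–ALP–TOR–CEN–FIR: 6.8+3.1+9.8+6.8 = 26.5
NOR–BRV–LAR–ALP–TOR–CEN–FIR: 3.3+4.7+5.9+3.1+9.8+6.8 = 33.6
NOR–BRV–LAR–TOR–CEN–FIR: 3.3+4.7+7.9+9.8+6.8 = 32.5
The minimum is $26.5 via NOR–ALP–TOR–CEN–FIR.

$26.5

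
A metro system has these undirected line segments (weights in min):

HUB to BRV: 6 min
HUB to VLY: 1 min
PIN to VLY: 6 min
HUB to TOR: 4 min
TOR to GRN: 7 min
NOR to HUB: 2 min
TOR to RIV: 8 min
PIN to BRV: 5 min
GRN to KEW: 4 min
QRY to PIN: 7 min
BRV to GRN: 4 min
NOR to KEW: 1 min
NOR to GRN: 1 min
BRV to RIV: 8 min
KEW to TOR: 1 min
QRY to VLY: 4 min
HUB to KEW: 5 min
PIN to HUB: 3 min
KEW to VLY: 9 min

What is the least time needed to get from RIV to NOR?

10 min

Compare a few routes:
RIV–TOR–KEW–NOR: 8+1+1 = 10
RIV–BRV–GRN–NOR: 8+4+1 = 13
Cheapest is RIV–TOR–KEW–NOR at 10 min.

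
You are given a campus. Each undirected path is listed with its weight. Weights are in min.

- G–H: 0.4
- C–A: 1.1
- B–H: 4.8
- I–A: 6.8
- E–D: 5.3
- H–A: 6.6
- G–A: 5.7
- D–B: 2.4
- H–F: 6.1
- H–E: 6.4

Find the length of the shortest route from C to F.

13.3 min

Running Dijkstra from C:
C: 0
A: 1.1  (via C)
G: 6.8  (via A)
H: 7.2  (via G)
I: 7.9  (via A)
B: 12  (via H)
F: 13.3  (via H)
Shortest route: C–A–G–H–F = 13.3 min.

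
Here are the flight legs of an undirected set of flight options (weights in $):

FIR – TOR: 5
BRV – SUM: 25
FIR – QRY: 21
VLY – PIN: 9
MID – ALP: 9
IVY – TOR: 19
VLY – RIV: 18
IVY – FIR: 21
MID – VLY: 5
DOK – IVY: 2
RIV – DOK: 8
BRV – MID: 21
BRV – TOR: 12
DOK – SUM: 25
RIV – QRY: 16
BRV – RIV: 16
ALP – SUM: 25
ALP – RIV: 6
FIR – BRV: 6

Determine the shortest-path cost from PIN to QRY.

$43

Compare a few routes:
PIN - VLY - MID - BRV - RIV - QRY: 9+5+21+16+16 = 67
PIN - VLY - RIV - QRY: 9+18+16 = 43
PIN - VLY - MID - ALP - RIV - QRY: 9+5+9+6+16 = 45
PIN - VLY - MID - BRV - FIR - QRY: 9+5+21+6+21 = 62
Cheapest is PIN - VLY - RIV - QRY at $43.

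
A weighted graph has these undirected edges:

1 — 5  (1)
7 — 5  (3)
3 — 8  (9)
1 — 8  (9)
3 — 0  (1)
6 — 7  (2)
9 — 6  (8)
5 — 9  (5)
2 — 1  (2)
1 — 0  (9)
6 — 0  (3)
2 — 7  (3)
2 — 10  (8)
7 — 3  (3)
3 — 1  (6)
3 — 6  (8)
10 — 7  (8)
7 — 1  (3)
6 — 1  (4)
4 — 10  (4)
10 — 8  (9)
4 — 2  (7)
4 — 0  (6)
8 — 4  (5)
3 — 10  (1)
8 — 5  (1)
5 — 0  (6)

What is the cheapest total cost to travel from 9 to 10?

12

Enumerating some paths:
9–5–7–3–10: 5+3+3+1 = 12
9–5–0–3–10: 5+6+1+1 = 13
The minimum is 12 via 9–5–7–3–10.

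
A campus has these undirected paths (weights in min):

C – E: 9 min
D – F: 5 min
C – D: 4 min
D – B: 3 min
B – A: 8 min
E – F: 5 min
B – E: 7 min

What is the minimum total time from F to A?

16 min

Running Dijkstra from F:
F: 0
D: 5  (via F)
E: 5  (via F)
B: 8  (via D)
C: 9  (via D)
A: 16  (via B)
Shortest route: F → D → B → A = 16 min.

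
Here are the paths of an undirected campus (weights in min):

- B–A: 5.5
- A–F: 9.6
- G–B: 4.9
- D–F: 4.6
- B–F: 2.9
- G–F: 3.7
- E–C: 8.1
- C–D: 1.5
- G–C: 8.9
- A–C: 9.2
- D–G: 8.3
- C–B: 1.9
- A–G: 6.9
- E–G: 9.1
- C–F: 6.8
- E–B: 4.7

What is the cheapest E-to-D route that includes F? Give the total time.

Shortest E→F: E–B–F = 7.6
Best F to D: F–D costing 4.6
Total via F: 7.6 + 4.6 = 12.2 min.

12.2 min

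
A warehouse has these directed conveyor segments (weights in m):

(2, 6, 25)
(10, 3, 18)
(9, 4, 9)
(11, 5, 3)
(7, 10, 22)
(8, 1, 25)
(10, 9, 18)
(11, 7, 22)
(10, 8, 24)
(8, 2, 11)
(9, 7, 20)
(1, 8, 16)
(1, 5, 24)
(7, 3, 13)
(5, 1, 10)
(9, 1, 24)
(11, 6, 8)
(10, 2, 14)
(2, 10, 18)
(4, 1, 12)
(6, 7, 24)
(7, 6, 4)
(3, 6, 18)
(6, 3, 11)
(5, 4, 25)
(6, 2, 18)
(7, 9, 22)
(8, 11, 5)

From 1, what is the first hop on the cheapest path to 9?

8

Enumerating some paths:
1 - 8 - 11 - 6 - 7 - 9: 16+5+8+24+22 = 75
1 - 8 - 11 - 7 - 9: 16+5+22+22 = 65
1 - 8 - 2 - 10 - 9: 16+11+18+18 = 63
The minimum is 63 m via 1 - 8 - 2 - 10 - 9.
So from 1 the first move is to 8.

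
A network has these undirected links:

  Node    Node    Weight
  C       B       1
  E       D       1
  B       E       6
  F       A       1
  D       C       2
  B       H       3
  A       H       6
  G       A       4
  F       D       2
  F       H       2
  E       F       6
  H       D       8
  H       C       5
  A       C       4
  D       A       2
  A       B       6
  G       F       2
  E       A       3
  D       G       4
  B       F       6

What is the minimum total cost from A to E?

Compare a few routes:
A - E: 3 = 3
A - F - D - E: 1+2+1 = 4
The minimum is 3 via A - E.

3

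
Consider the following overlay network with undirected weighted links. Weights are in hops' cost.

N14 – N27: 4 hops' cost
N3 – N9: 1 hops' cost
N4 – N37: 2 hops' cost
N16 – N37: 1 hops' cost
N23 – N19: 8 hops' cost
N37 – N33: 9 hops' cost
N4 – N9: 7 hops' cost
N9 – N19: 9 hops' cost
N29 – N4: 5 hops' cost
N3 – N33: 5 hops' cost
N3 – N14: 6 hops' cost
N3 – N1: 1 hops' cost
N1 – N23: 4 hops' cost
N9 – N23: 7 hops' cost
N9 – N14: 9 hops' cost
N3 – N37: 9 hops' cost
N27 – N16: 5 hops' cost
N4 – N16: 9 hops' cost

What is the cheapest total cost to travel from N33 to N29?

Enumerating some paths:
N33 - N37 - N4 - N29: 9+2+5 = 16
N33 - N3 - N9 - N4 - N29: 5+1+7+5 = 18
Cheapest is N33 - N37 - N4 - N29 at 16 hops' cost.

16 hops' cost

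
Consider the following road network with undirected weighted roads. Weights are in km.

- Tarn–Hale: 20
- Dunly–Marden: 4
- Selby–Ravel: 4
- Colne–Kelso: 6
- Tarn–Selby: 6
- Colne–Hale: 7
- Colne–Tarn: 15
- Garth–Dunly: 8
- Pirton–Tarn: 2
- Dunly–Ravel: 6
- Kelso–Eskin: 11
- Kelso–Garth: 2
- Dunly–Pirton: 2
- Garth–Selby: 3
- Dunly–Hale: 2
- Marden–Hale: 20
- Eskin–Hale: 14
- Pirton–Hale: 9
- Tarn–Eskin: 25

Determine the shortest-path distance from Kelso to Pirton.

Settle nodes by increasing distance from Kelso:
Kelso: 0
Garth: 2  (via Kelso)
Selby: 5  (via Garth)
Colne: 6  (via Kelso)
Ravel: 9  (via Selby)
Dunly: 10  (via Garth)
Tarn: 11  (via Selby)
Eskin: 11  (via Kelso)
Hale: 12  (via Dunly)
Pirton: 12  (via Dunly)
Shortest route: Kelso–Garth–Dunly–Pirton = 12 km.

12 km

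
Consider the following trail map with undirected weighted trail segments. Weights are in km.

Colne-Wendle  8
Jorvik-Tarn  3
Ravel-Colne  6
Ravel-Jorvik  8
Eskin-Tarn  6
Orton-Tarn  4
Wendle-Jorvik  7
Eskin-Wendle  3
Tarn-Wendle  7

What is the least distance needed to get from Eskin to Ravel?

17 km

Running Dijkstra from Eskin:
Eskin: 0
Wendle: 3  (via Eskin)
Tarn: 6  (via Eskin)
Jorvik: 9  (via Tarn)
Orton: 10  (via Tarn)
Colne: 11  (via Wendle)
Ravel: 17  (via Jorvik)
Shortest route: Eskin–Tarn–Jorvik–Ravel = 17 km.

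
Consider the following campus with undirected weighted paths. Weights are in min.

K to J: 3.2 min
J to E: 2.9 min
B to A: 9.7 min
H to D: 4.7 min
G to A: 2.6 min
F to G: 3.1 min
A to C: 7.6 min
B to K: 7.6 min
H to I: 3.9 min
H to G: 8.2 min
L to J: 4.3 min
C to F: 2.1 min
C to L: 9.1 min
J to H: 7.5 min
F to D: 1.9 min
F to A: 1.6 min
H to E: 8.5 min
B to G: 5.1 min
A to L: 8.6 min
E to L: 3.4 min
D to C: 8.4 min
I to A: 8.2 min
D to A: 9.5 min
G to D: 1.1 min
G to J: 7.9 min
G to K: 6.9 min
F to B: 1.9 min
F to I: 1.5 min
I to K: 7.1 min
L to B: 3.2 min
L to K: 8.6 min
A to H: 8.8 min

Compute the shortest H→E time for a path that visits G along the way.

16.6 min

Shortest H→G: H–D–G = 5.8
Shortest G→E: G–J–E = 10.8
Total via G: 5.8 + 10.8 = 16.6 min.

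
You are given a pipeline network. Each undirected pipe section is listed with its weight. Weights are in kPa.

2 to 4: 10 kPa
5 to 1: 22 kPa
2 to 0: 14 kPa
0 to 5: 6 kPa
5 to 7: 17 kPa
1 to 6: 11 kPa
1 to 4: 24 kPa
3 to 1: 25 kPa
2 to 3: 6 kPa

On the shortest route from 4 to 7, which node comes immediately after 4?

2

Candidate routes:
4–1–3–2–0–5–7: 24+25+6+14+6+17 = 92
4–2–0–5–7: 10+14+6+17 = 47
4–1–5–7: 24+22+17 = 63
4–2–3–1–5–7: 10+6+25+22+17 = 80
The minimum is 47 kPa via 4–2–0–5–7.
So from 4 the first move is to 2.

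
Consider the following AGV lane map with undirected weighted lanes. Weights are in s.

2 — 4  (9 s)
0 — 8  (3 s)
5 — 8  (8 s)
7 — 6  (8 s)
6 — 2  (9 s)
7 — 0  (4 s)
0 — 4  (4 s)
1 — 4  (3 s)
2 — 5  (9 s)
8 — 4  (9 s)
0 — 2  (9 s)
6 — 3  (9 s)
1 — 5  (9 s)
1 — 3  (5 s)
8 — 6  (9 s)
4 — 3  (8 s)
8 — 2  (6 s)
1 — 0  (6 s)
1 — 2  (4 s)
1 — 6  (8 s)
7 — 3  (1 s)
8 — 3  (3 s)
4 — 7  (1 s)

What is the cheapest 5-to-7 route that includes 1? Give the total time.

Best 5 to 1: 5 → 1 costing 9
Shortest 1→7: 1 → 4 → 7 = 4
Total via 1: 9 + 4 = 13 s.

13 s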